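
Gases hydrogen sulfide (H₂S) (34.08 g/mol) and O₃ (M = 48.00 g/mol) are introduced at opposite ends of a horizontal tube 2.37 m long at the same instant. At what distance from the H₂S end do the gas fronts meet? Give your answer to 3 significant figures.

1.29 m

The fronts meet when d_H₂S + d_O₃ = L with d_H₂S/d_O₃ = √(M_O₃/M_H₂S) (Graham's law). Here √(M_O₃/M_H₂S) = √(48.00/34.08) = 1.187.
With d_H₂S + d_O₃ = 2.37 m, d_O₃ = 2.37/(1 + 1.187) = 1.084 m.
d_H₂S = 2.37 − 1.084 = 1.29 m.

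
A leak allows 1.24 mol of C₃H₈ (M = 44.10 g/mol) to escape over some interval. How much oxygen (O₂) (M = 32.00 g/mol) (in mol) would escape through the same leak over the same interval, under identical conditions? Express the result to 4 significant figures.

By Graham's law, rate_O₂/rate_C₃H₈ = √(M_C₃H₈/M_O₂) = √(44.10/32.00) = √1.378 = 1.174.
So the amount for O₂ is 1.24 × 1.174 = 1.456 mol.

1.456 mol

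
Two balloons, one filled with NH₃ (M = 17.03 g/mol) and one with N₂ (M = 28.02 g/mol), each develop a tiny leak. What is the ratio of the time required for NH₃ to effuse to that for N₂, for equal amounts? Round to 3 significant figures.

0.780

Using Graham's law: t_NH₃/t_N₂ = √(M_NH₃/M_N₂) = √(17.03/28.02) = √0.6078 = 0.780.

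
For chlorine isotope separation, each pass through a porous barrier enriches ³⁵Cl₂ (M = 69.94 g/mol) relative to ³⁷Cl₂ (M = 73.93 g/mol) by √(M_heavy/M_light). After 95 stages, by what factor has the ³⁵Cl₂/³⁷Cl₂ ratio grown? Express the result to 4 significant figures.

13.95

The single-stage factor is √(M_heavy/M_light), so 95 stages give [√(73.93/69.94)]^95 = (73.93/69.94)^(95/2).
= 1.05705^(95/2) = 13.95.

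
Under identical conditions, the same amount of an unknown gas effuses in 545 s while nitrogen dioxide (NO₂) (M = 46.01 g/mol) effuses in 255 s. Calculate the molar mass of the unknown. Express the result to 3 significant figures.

210 g/mol

Since effusion rate ∝ 1/√M, t_X/t_NO₂ = √(M_X/M_NO₂).
545/255 = 2.137 = √(M_X/46.01)
M_X = 46.01 × 2.137² = 46.01 × 4.568 = 210 g/mol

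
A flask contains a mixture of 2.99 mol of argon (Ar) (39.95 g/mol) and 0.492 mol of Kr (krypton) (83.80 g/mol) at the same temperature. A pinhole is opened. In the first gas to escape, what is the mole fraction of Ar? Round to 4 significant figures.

Each component's effusion rate ∝ (its partial pressure)·(1/√M) ∝ n_i/√M_i.
Mole fraction of Ar in the effusate = (n_Ar/√M_Ar) / (n_Ar/√M_Ar + n_Kr/√M_Kr)
= (2.99/√39.95) / (2.99/√39.95 + 0.492/√83.80) = 0.4731/(0.4731 + 0.05375) = 0.8980.

0.8980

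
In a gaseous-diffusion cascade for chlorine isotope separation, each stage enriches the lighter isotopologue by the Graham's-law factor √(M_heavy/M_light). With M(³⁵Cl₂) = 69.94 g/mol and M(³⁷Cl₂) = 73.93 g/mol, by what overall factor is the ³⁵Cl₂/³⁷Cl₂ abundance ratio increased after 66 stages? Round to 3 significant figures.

6.24

The single-stage factor is √(M_heavy/M_light), so 66 stages give [√(73.93/69.94)]^66 = (73.93/69.94)^(66/2).
= 1.05705^33 = 6.24.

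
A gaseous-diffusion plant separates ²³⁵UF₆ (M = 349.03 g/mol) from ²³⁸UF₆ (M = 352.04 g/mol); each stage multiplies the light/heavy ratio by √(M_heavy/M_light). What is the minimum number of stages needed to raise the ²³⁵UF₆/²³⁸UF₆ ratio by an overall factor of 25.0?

750

Per stage α = (352.04/349.03)^(1/2) = 1.00862^0.5, giving ln α = 0.004293.
Need α^N ≥ 25.0 ⇒ N ≥ ln(25.0) / ln α = 3.219 / 0.004293 = 749.72.
So at least 750 stages are needed.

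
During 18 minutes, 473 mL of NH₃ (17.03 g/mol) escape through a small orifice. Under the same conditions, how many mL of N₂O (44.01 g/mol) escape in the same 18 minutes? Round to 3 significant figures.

From Graham's law, rate_N₂O/rate_NH₃ = √(M_NH₃/M_N₂O) = √(17.03/44.01) = √0.3870 = 0.6221.
So the volume for N₂O is 473 × 0.6221 = 294 mL.

294 mL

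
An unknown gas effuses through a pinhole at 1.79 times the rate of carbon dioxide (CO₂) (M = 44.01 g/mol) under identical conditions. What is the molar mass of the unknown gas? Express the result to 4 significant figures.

13.74 g/mol

Using Graham's law: rate_X/rate_CO₂ = √(M_CO₂/M_X).
1.79 = √(44.01/M_X)
M_X = 44.01 / 1.79² = 44.01 / 3.204 = 13.74 g/mol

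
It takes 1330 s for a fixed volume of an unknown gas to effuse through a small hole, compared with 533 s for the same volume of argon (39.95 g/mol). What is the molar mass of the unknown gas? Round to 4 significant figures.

248.8 g/mol

Graham's law gives t_X/t_Ar = √(M_X/M_Ar).
1330/533 = 2.495 = √(M_X/39.95)
M_X = 39.95 × 2.495² = 39.95 × 6.227 = 248.8 g/mol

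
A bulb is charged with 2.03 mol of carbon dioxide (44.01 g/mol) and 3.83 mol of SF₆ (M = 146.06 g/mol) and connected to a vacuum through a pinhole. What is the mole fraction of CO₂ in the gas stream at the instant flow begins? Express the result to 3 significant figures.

0.491

Each component's effusion rate ∝ (its partial pressure)·(1/√M) ∝ n_i/√M_i.
Mole fraction of CO₂ in the effusate = (n_CO₂/√M_CO₂) / (n_CO₂/√M_CO₂ + n_SF₆/√M_SF₆)
= (2.03/√44.01) / (2.03/√44.01 + 3.83/√146.06) = 0.3060/(0.3060 + 0.3169) = 0.491.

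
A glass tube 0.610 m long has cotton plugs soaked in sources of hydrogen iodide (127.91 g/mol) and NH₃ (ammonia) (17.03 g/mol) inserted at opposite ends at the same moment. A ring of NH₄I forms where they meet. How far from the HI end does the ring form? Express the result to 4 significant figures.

0.1631 m

The fronts meet when d_HI + d_NH₃ = L with d_HI/d_NH₃ = √(M_NH₃/M_HI) (Graham's law). Here √(M_NH₃/M_HI) = √(17.03/127.91) = 0.3649.
With d_HI + d_NH₃ = 0.610 m, d_NH₃ = 0.610/(1 + 0.3649) = 0.4469 m.
d_HI = 0.610 − 0.4469 = 0.1631 m.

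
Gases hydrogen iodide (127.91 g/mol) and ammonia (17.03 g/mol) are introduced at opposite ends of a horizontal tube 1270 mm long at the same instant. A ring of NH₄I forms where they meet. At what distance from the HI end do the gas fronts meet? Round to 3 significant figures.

The fronts meet when d_HI + d_NH₃ = L with d_HI/d_NH₃ = √(M_NH₃/M_HI) (Graham's law). Here √(M_NH₃/M_HI) = √(17.03/127.91) = 0.3649.
With d_HI + d_NH₃ = 1270 mm, d_NH₃ = 1270/(1 + 0.3649) = 930.5 mm.
d_HI = 1270 − 930.5 = 340 mm.

340 mm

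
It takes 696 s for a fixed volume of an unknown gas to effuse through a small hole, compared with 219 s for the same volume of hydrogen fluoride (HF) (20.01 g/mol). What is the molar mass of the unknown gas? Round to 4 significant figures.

Graham's law gives t_X/t_HF = √(M_X/M_HF).
696/219 = 3.178 = √(M_X/20.01)
M_X = 20.01 × 3.178² = 20.01 × 10.10 = 202.1 g/mol

202.1 g/mol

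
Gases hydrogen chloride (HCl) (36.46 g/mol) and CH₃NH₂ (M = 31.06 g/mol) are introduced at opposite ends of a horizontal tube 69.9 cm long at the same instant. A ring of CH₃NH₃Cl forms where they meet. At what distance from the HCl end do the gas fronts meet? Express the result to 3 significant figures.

In equal time, each gas travels a distance ∝ its rate ∝ 1/√M, so d_HCl/d_CH₃NH₂ = √(M_CH₃NH₂/M_HCl) = √(31.06/36.46) = 0.9230.
With d_HCl + d_CH₃NH₂ = 69.9 cm, d_CH₃NH₂ = 69.9/(1 + 0.9230) = 36.35 cm.
d_HCl = 69.9 − 36.35 = 33.6 cm.

33.6 cm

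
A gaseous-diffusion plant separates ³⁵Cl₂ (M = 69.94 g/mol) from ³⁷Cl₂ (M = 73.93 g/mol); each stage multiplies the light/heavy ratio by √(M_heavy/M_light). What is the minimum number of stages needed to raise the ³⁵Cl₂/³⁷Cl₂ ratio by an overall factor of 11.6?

Single-stage factor α = √(73.93/69.94), so ln α = ½ ln(1.05705) = 0.02774.
Need α^N ≥ 11.6 ⇒ N ≥ ln(11.6) / ln α = 2.451 / 0.02774 = 88.35.
Rounding up, N = 89 stages.

89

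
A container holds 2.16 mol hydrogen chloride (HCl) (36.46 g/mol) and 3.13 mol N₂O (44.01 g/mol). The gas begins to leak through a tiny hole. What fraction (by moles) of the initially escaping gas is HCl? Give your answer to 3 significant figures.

Each component's effusion rate ∝ (its partial pressure)·(1/√M) ∝ n_i/√M_i.
x_HCl(eff) = (n_HCl/√M_HCl) / (n_HCl/√M_HCl + n_N₂O/√M_N₂O)
= (2.16/√36.46) / (2.16/√36.46 + 3.13/√44.01) = 0.3577/(0.3577 + 0.4718) = 0.431.

0.431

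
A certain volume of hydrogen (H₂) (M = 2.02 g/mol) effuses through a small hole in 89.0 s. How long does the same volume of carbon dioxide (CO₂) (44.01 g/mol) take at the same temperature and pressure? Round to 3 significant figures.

From Graham's law, t_CO₂/t_H₂ = √(M_CO₂/M_H₂) = √(44.01/2.02) = √21.79 = 4.668.
So the time for CO₂ is 89.0 × 4.668 = 415 s.

415 s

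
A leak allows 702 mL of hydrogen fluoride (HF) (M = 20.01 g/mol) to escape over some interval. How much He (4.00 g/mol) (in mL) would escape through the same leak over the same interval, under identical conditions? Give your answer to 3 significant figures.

1570 mL

Graham's law gives rate_He/rate_HF = √(M_HF/M_He) = √(20.01/4.00) = √5.003 = 2.237.
So the volume for He is 702 × 2.237 = 1570 mL.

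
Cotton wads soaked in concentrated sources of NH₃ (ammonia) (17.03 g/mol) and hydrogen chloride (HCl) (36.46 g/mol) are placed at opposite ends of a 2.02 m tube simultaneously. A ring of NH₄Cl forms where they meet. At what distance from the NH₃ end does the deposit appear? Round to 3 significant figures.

1.20 m

The fronts meet when d_NH₃ + d_HCl = L with d_NH₃/d_HCl = √(M_HCl/M_NH₃) (Graham's law). Here √(M_HCl/M_NH₃) = √(36.46/17.03) = 1.463.
With d_NH₃ + d_HCl = 2.02 m, d_HCl = 2.02/(1 + 1.463) = 0.8201 m.
d_NH₃ = 2.02 − 0.8201 = 1.20 m.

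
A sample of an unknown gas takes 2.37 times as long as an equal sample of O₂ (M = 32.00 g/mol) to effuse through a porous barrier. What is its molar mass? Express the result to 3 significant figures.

180 g/mol

Using Graham's law: t_X/t_O₂ = √(M_X/M_O₂).
2.37 = √(M_X/32.00)
M_X = 32.00 × 2.37² = 32.00 × 5.617 = 180 g/mol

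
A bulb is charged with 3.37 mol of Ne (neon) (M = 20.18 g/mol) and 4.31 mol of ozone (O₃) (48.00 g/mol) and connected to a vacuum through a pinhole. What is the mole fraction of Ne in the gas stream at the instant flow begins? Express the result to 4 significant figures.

0.5467

Effusion rate of each component ∝ n_i/√M_i (partial pressure × 1/√M).
Mole fraction of Ne in the effusate = (n_Ne/√M_Ne) / (n_Ne/√M_Ne + n_O₃/√M_O₃)
= (3.37/√20.18) / (3.37/√20.18 + 4.31/√48.00) = 0.7502/(0.7502 + 0.6221) = 0.5467.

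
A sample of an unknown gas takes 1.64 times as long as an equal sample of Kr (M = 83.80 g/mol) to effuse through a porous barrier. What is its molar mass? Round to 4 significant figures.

225.4 g/mol

Using Graham's law: t_X/t_Kr = √(M_X/M_Kr).
1.64 = √(M_X/83.80)
M_X = 83.80 × 1.64² = 83.80 × 2.690 = 225.4 g/mol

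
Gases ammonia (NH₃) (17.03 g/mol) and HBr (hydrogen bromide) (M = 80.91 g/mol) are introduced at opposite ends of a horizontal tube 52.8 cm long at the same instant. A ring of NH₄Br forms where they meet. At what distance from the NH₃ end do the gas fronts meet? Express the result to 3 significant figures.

36.2 cm

Graham's law gives d_NH₃/d_HBr = rate_NH₃/rate_HBr = √(M_HBr/M_NH₃) = √(80.91/17.03) = 2.180.
With d_NH₃ + d_HBr = 52.8 cm, d_HBr = 52.8/(1 + 2.180) = 16.61 cm.
d_NH₃ = 52.8 − 16.61 = 36.2 cm.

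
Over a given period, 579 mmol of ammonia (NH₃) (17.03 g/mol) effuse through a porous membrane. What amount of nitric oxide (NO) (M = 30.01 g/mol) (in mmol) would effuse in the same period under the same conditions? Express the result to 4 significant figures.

436.2 mmol

Graham's law gives rate_NO/rate_NH₃ = √(M_NH₃/M_NO) = √(17.03/30.01) = √0.5675 = 0.7533.
So the amount for NO is 579 × 0.7533 = 436.2 mmol.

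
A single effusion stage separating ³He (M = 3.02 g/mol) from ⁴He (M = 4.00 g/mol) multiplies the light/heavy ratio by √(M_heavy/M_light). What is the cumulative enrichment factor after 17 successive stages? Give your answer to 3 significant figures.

After 17 stages the ratio has grown by (√(4.00/3.02))^17 = (4.00/3.02)^(17/2).
= 1.32450^(17/2) = 10.9.

10.9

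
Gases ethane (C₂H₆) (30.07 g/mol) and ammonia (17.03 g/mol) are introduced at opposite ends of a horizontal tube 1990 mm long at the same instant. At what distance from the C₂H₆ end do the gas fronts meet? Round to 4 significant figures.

In equal time, each gas travels a distance ∝ its rate ∝ 1/√M, so d_C₂H₆/d_NH₃ = √(M_NH₃/M_C₂H₆) = √(17.03/30.07) = 0.7526.
With d_C₂H₆ + d_NH₃ = 1990 mm, d_NH₃ = 1990/(1 + 0.7526) = 1135 mm.
d_C₂H₆ = 1990 − 1135 = 854.5 mm.

854.5 mm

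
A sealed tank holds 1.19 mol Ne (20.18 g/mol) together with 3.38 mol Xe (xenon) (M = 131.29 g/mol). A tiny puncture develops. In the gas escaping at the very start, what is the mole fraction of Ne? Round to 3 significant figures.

Rate_i ∝ x_i/√M_i (Graham's law weighted by mole fraction), so the effusate composition follows n_i/√M_i.
Mole fraction of Ne in the effusate = (n_Ne/√M_Ne) / (n_Ne/√M_Ne + n_Xe/√M_Xe)
= (1.19/√20.18) / (1.19/√20.18 + 3.38/√131.29) = 0.2649/(0.2649 + 0.2950) = 0.473.

0.473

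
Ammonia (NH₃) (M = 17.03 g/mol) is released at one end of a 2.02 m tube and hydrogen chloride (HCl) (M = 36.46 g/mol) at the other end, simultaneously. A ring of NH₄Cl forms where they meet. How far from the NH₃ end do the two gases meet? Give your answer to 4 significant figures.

1.200 m

Distances travelled in equal time are proportional to diffusion rates, so d_NH₃/d_HCl = √(M_HCl/M_NH₃) = √(36.46/17.03) = 1.463.
With d_NH₃ + d_HCl = 2.02 m, d_HCl = 2.02/(1 + 1.463) = 0.8201 m.
d_NH₃ = 2.02 − 0.8201 = 1.200 m.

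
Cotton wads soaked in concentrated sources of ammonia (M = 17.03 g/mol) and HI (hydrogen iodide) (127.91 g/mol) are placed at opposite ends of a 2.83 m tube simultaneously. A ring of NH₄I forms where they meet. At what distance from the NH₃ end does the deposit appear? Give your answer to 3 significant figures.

In equal time, each gas travels a distance ∝ its rate ∝ 1/√M, so d_NH₃/d_HI = √(M_HI/M_NH₃) = √(127.91/17.03) = 2.741.
With d_NH₃ + d_HI = 2.83 m, d_HI = 2.83/(1 + 2.741) = 0.7566 m.
d_NH₃ = 2.83 − 0.7566 = 2.07 m.

2.07 m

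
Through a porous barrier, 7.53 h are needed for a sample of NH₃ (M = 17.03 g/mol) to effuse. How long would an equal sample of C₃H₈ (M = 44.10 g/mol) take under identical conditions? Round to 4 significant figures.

12.12 h

By Graham's law, t_C₃H₈/t_NH₃ = √(M_C₃H₈/M_NH₃) = √(44.10/17.03) = √2.590 = 1.609.
So the time for C₃H₈ is 7.53 × 1.609 = 12.12 h.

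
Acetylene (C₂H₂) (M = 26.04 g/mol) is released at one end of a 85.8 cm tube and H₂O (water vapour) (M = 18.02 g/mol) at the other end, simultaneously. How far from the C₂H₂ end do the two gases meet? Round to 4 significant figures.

Graham's law gives d_C₂H₂/d_H₂O = rate_C₂H₂/rate_H₂O = √(M_H₂O/M_C₂H₂) = √(18.02/26.04) = 0.8319.
With d_C₂H₂ + d_H₂O = 85.8 cm, d_H₂O = 85.8/(1 + 0.8319) = 46.84 cm.
d_C₂H₂ = 85.8 − 46.84 = 38.96 cm.

38.96 cm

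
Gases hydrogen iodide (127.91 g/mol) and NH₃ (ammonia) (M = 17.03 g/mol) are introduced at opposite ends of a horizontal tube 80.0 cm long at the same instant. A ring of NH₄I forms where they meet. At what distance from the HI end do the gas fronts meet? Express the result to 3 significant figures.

21.4 cm

Distances travelled in equal time are proportional to diffusion rates, so d_HI/d_NH₃ = √(M_NH₃/M_HI) = √(17.03/127.91) = 0.3649.
With d_HI + d_NH₃ = 80.0 cm, d_NH₃ = 80.0/(1 + 0.3649) = 58.61 cm.
d_HI = 80.0 − 58.61 = 21.4 cm.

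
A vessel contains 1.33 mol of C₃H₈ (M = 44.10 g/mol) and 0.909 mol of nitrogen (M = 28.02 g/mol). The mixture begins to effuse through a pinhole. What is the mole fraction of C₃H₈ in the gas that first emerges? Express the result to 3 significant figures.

0.538

Effusion rate of each component ∝ n_i/√M_i (partial pressure × 1/√M).
x_C₃H₈(eff) = (n_C₃H₈/√M_C₃H₈) / (n_C₃H₈/√M_C₃H₈ + n_N₂/√M_N₂)
= (1.33/√44.10) / (1.33/√44.10 + 0.909/√28.02) = 0.2003/(0.2003 + 0.1717) = 0.538.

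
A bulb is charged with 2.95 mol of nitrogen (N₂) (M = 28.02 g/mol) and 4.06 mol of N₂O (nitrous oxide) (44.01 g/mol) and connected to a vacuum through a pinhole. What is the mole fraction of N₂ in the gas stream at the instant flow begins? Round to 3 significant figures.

Each component's effusion rate ∝ (its partial pressure)·(1/√M) ∝ n_i/√M_i.
x_N₂(eff) = (n_N₂/√M_N₂) / (n_N₂/√M_N₂ + n_N₂O/√M_N₂O)
= (2.95/√28.02) / (2.95/√28.02 + 4.06/√44.01) = 0.5573/(0.5573 + 0.6120) = 0.477.

0.477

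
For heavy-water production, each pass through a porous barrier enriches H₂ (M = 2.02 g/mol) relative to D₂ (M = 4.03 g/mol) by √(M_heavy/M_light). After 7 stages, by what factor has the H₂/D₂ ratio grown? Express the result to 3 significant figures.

After 7 stages the ratio has grown by (√(4.03/2.02))^7 = (4.03/2.02)^(7/2).
= 1.99505^(7/2) = 11.2.

11.2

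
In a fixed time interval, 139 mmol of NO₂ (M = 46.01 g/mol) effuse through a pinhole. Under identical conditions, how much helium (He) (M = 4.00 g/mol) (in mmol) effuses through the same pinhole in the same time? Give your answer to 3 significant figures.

471 mmol

Using Graham's law: rate_He/rate_NO₂ = √(M_NO₂/M_He) = √(46.01/4.00) = √11.50 = 3.392.
So the amount for He is 139 × 3.392 = 471 mmol.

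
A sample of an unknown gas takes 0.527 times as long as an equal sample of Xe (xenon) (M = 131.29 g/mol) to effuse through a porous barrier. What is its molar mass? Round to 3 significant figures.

36.5 g/mol

From Graham's law, t_X/t_Xe = √(M_X/M_Xe).
0.527 = √(M_X/131.29)
M_X = 131.29 × 0.527² = 131.29 × 0.2777 = 36.5 g/mol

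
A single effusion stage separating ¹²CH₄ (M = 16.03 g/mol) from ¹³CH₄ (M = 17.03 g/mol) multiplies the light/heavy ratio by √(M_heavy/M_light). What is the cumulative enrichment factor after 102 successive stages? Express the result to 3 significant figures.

Each stage multiplies the ratio by α = √(17.03/16.03), so after 102 stages the overall factor is α^102 = (17.03/16.03)^(102/2).
= 1.06238^51 = 21.9.

21.9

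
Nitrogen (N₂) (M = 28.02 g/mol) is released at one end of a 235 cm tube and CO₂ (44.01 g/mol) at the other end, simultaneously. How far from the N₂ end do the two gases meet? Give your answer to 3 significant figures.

The fronts meet when d_N₂ + d_CO₂ = L with d_N₂/d_CO₂ = √(M_CO₂/M_N₂) (Graham's law). Here √(M_CO₂/M_N₂) = √(44.01/28.02) = 1.253.
With d_N₂ + d_CO₂ = 235 cm, d_CO₂ = 235/(1 + 1.253) = 104.3 cm.
d_N₂ = 235 − 104.3 = 131 cm.

131 cm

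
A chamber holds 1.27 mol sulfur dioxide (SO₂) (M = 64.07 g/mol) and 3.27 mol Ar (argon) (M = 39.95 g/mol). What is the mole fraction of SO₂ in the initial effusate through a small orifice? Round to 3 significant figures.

Each component's effusion rate ∝ (its partial pressure)·(1/√M) ∝ n_i/√M_i.
x_SO₂(eff) = (n_SO₂/√M_SO₂) / (n_SO₂/√M_SO₂ + n_Ar/√M_Ar)
= (1.27/√64.07) / (1.27/√64.07 + 3.27/√39.95) = 0.1587/(0.1587 + 0.5174) = 0.235.

0.235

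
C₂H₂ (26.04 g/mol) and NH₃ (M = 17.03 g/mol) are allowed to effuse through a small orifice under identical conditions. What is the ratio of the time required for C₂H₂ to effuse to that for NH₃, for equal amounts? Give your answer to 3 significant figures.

Using Graham's law: t_C₂H₂/t_NH₃ = √(M_C₂H₂/M_NH₃) = √(26.04/17.03) = √1.529 = 1.24.

1.24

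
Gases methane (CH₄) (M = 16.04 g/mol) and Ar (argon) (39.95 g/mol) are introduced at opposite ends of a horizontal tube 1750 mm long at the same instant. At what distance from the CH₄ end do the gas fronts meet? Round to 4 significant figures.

Distances travelled in equal time are proportional to diffusion rates, so d_CH₄/d_Ar = √(M_Ar/M_CH₄) = √(39.95/16.04) = 1.578.
With d_CH₄ + d_Ar = 1750 mm, d_Ar = 1750/(1 + 1.578) = 678.8 mm.
d_CH₄ = 1750 − 678.8 = 1071 mm.

1071 mm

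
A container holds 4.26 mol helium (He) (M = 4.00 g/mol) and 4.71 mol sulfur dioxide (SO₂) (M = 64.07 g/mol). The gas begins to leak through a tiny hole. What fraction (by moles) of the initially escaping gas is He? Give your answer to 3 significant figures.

0.784

Rate_i ∝ x_i/√M_i (Graham's law weighted by mole fraction), so the effusate composition follows n_i/√M_i.
x_He(eff) = (n_He/√M_He) / (n_He/√M_He + n_SO₂/√M_SO₂)
= (4.26/√4.00) / (4.26/√4.00 + 4.71/√64.07) = 2.130/(2.130 + 0.5884) = 0.784.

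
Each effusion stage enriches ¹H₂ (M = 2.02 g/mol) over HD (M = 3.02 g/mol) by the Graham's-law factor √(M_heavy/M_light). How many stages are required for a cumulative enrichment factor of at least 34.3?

Single-stage factor α = √(3.02/2.02), so ln α = ½ ln(1.49505) = 0.2011.
Need α^N ≥ 34.3 ⇒ N ≥ ln(34.3) / ln α = 3.535 / 0.2011 = 17.58.
So at least 18 stages are needed.

18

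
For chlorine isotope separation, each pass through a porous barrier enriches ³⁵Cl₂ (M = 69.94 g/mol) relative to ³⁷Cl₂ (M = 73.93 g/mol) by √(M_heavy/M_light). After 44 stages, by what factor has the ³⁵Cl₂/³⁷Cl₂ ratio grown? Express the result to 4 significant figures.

Each stage multiplies the ratio by α = √(73.93/69.94), so after 44 stages the overall factor is α^44 = (73.93/69.94)^(44/2).
= 1.05705^22 = 3.389.

3.389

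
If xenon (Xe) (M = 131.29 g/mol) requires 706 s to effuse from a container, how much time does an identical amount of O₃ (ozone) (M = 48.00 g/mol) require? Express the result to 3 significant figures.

From Graham's law, t_O₃/t_Xe = √(M_O₃/M_Xe) = √(48.00/131.29) = √0.3656 = 0.6047.
So the time for O₃ is 706 × 0.6047 = 427 s.

427 s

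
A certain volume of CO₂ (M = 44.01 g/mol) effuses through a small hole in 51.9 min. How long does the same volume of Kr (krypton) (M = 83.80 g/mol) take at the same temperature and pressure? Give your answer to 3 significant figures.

71.6 min

By Graham's law, t_Kr/t_CO₂ = √(M_Kr/M_CO₂) = √(83.80/44.01) = √1.904 = 1.380.
So the time for Kr is 51.9 × 1.380 = 71.6 min.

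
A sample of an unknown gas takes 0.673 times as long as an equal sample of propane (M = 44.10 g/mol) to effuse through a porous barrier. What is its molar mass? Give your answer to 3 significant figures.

20.0 g/mol

By Graham's law, t_X/t_C₃H₈ = √(M_X/M_C₃H₈).
0.673 = √(M_X/44.10)
M_X = 44.10 × 0.673² = 44.10 × 0.4529 = 20.0 g/mol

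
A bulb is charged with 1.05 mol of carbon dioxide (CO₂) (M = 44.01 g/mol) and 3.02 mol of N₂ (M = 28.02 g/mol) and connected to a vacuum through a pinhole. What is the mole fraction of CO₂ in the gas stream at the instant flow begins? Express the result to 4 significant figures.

0.2172

Effusion rate of each component ∝ n_i/√M_i (partial pressure × 1/√M).
So x_CO₂ in the escaping gas = (n_CO₂/√M_CO₂) / Σ(n_i/√M_i)
= (1.05/√44.01) / (1.05/√44.01 + 3.02/√28.02) = 0.1583/(0.1583 + 0.5705) = 0.2172.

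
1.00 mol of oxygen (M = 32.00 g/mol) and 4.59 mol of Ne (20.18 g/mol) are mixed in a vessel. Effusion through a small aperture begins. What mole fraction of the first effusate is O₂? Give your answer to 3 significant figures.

0.147

Each component's effusion rate ∝ (its partial pressure)·(1/√M) ∝ n_i/√M_i.
x_O₂(eff) = (n_O₂/√M_O₂) / (n_O₂/√M_O₂ + n_Ne/√M_Ne)
= (1.00/√32.00) / (1.00/√32.00 + 4.59/√20.18) = 0.1768/(0.1768 + 1.022) = 0.147.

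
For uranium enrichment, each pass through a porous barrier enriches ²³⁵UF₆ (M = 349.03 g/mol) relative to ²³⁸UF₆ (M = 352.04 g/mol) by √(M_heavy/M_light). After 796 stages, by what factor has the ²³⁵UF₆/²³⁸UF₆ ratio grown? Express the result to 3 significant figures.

Overall factor = α^796 with α = √(352.04/349.03), i.e. (352.04/349.03)^(796/2).
= 1.00862^398 = 30.5.

30.5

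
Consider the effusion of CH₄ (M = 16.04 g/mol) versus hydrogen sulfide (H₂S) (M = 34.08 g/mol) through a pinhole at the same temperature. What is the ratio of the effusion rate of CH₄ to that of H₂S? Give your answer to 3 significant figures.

Graham's law gives rate_CH₄/rate_H₂S = √(M_H₂S/M_CH₄) = √(34.08/16.04) = √2.125 = 1.46.

1.46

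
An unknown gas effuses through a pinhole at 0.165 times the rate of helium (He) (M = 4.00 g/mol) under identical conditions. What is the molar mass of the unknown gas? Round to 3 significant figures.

Since effusion rate ∝ 1/√M, rate_X/rate_He = √(M_He/M_X).
0.165 = √(4.00/M_X)
M_X = 4.00 / 0.165² = 4.00 / 0.02723 = 147 g/mol

147 g/mol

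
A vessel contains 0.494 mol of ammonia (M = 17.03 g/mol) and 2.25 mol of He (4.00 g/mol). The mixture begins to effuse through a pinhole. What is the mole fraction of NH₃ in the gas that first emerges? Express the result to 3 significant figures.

0.0962

Rate_i ∝ x_i/√M_i (Graham's law weighted by mole fraction), so the effusate composition follows n_i/√M_i.
Mole fraction of NH₃ in the effusate = (n_NH₃/√M_NH₃) / (n_NH₃/√M_NH₃ + n_He/√M_He)
= (0.494/√17.03) / (0.494/√17.03 + 2.25/√4.00) = 0.1197/(0.1197 + 1.125) = 0.0962.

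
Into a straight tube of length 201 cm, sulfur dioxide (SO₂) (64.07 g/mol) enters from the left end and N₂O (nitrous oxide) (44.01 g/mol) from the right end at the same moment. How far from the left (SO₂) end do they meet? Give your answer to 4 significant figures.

Distances travelled in equal time are proportional to diffusion rates, so d_SO₂/d_N₂O = √(M_N₂O/M_SO₂) = √(44.01/64.07) = 0.8288.
With d_SO₂ + d_N₂O = 201 cm, d_N₂O = 201/(1 + 0.8288) = 109.9 cm.
d_SO₂ = 201 − 109.9 = 91.09 cm.

91.09 cm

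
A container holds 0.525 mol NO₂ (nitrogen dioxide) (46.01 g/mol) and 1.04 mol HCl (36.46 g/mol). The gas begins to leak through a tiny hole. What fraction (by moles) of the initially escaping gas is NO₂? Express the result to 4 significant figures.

Each component's effusion rate ∝ (its partial pressure)·(1/√M) ∝ n_i/√M_i.
x_NO₂(eff) = (n_NO₂/√M_NO₂) / (n_NO₂/√M_NO₂ + n_HCl/√M_HCl)
= (0.525/√46.01) / (0.525/√46.01 + 1.04/√36.46) = 0.07740/(0.07740 + 0.1722) = 0.3100.

0.3100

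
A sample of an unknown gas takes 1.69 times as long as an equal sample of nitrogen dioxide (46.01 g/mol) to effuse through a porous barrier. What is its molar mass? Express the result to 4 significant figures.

131.4 g/mol

Graham's law gives t_X/t_NO₂ = √(M_X/M_NO₂).
1.69 = √(M_X/46.01)
M_X = 46.01 × 1.69² = 46.01 × 2.856 = 131.4 g/mol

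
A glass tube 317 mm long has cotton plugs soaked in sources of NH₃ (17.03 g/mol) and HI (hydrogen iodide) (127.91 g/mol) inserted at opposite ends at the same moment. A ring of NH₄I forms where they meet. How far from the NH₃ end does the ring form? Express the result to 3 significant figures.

232 mm

The fronts meet when d_NH₃ + d_HI = L with d_NH₃/d_HI = √(M_HI/M_NH₃) (Graham's law). Here √(M_HI/M_NH₃) = √(127.91/17.03) = 2.741.
With d_NH₃ + d_HI = 317 mm, d_HI = 317/(1 + 2.741) = 84.75 mm.
d_NH₃ = 317 − 84.75 = 232 mm.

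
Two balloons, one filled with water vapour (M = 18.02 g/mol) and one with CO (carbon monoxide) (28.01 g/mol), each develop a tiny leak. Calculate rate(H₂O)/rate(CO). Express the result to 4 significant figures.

1.247

Since effusion rate ∝ 1/√M, rate_H₂O/rate_CO = √(M_CO/M_H₂O) = √(28.01/18.02) = √1.554 = 1.247.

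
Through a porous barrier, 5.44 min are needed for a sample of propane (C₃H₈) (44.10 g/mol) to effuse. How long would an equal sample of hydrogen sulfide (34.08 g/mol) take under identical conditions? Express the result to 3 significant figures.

From Graham's law, t_H₂S/t_C₃H₈ = √(M_H₂S/M_C₃H₈) = √(34.08/44.10) = √0.7728 = 0.8791.
So the time for H₂S is 5.44 × 0.8791 = 4.78 min.

4.78 min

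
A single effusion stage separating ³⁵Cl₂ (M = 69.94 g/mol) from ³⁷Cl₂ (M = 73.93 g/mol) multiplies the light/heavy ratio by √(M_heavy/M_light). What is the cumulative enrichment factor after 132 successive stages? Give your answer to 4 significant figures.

38.93

Overall factor = α^132 with α = √(73.93/69.94), i.e. (73.93/69.94)^(132/2).
= 1.05705^66 = 38.93.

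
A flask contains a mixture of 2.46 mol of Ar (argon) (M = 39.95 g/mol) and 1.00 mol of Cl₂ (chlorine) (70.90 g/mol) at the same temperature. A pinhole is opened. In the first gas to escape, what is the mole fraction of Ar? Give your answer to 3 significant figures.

0.766

Each component's effusion rate ∝ (its partial pressure)·(1/√M) ∝ n_i/√M_i.
x_Ar(eff) = (n_Ar/√M_Ar) / (n_Ar/√M_Ar + n_Cl₂/√M_Cl₂)
= (2.46/√39.95) / (2.46/√39.95 + 1.00/√70.90) = 0.3892/(0.3892 + 0.1188) = 0.766.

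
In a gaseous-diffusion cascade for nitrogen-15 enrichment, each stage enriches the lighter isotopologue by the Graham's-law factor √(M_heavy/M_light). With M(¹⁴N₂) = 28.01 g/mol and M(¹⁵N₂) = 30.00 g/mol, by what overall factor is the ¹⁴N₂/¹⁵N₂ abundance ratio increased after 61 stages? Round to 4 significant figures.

The single-stage factor is √(M_heavy/M_light), so 61 stages give [√(30.00/28.01)]^61 = (30.00/28.01)^(61/2).
= 1.07105^(61/2) = 8.112.

8.112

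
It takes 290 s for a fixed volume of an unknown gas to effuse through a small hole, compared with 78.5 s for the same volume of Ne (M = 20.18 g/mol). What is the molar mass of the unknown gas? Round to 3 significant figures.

275 g/mol

Since effusion rate ∝ 1/√M, t_X/t_Ne = √(M_X/M_Ne).
290/78.5 = 3.694 = √(M_X/20.18)
M_X = 20.18 × 3.694² = 20.18 × 13.65 = 275 g/mol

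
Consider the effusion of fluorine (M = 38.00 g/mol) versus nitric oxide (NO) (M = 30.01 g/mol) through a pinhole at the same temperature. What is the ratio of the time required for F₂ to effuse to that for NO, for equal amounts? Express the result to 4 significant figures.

1.125

Graham's law gives t_F₂/t_NO = √(M_F₂/M_NO) = √(38.00/30.01) = √1.266 = 1.125.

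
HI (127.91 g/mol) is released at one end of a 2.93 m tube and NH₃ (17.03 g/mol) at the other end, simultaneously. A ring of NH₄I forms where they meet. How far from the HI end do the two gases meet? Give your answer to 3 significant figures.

0.783 m

Distances travelled in equal time are proportional to diffusion rates, so d_HI/d_NH₃ = √(M_NH₃/M_HI) = √(17.03/127.91) = 0.3649.
With d_HI + d_NH₃ = 2.93 m, d_NH₃ = 2.93/(1 + 0.3649) = 2.147 m.
d_HI = 2.93 − 2.147 = 0.783 m.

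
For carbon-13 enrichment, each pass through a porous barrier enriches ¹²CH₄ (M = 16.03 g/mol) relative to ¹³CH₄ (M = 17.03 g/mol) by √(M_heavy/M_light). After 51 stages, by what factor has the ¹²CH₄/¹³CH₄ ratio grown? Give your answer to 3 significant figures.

4.68

Each stage multiplies the ratio by α = √(17.03/16.03), so after 51 stages the overall factor is α^51 = (17.03/16.03)^(51/2).
= 1.06238^(51/2) = 4.68.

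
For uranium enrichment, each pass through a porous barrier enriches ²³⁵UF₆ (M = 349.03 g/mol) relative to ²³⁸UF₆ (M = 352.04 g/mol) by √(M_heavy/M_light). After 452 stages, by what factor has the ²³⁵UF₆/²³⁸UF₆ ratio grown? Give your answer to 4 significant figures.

6.963

The single-stage factor is √(M_heavy/M_light), so 452 stages give [√(352.04/349.03)]^452 = (352.04/349.03)^(452/2).
= 1.00862^226 = 6.963.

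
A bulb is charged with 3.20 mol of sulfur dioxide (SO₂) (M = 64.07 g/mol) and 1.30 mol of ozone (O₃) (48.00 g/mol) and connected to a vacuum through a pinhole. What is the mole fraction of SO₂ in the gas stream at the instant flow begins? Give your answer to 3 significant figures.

0.681

Rate_i ∝ x_i/√M_i (Graham's law weighted by mole fraction), so the effusate composition follows n_i/√M_i.
So x_SO₂ in the escaping gas = (n_SO₂/√M_SO₂) / Σ(n_i/√M_i)
= (3.20/√64.07) / (3.20/√64.07 + 1.30/√48.00) = 0.3998/(0.3998 + 0.1876) = 0.681.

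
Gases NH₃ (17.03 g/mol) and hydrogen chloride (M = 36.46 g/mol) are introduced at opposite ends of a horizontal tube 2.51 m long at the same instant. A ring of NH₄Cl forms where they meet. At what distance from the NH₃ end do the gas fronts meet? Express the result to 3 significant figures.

1.49 m

The fronts meet when d_NH₃ + d_HCl = L with d_NH₃/d_HCl = √(M_HCl/M_NH₃) (Graham's law). Here √(M_HCl/M_NH₃) = √(36.46/17.03) = 1.463.
With d_NH₃ + d_HCl = 2.51 m, d_HCl = 2.51/(1 + 1.463) = 1.019 m.
d_NH₃ = 2.51 − 1.019 = 1.49 m.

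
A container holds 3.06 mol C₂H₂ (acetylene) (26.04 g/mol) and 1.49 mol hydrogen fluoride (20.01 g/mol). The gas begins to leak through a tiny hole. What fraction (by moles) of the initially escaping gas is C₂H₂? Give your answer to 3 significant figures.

0.643

Each component's effusion rate ∝ (its partial pressure)·(1/√M) ∝ n_i/√M_i.
x_C₂H₂(eff) = (n_C₂H₂/√M_C₂H₂) / (n_C₂H₂/√M_C₂H₂ + n_HF/√M_HF)
= (3.06/√26.04) / (3.06/√26.04 + 1.49/√20.01) = 0.5997/(0.5997 + 0.3331) = 0.643.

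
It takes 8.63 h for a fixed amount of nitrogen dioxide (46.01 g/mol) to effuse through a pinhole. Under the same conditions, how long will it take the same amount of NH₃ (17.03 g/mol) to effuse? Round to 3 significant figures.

5.25 h

Graham's law gives t_NH₃/t_NO₂ = √(M_NH₃/M_NO₂) = √(17.03/46.01) = √0.3701 = 0.6084.
So the time for NH₃ is 8.63 × 0.6084 = 5.25 h.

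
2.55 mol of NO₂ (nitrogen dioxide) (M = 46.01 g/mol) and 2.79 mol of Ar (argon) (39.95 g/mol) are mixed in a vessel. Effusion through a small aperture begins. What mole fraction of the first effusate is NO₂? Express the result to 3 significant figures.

The effusion rate of species i is ∝ p_i/√M_i ∝ n_i/√M_i.
Mole fraction of NO₂ in the effusate = (n_NO₂/√M_NO₂) / (n_NO₂/√M_NO₂ + n_Ar/√M_Ar)
= (2.55/√46.01) / (2.55/√46.01 + 2.79/√39.95) = 0.3759/(0.3759 + 0.4414) = 0.460.

0.460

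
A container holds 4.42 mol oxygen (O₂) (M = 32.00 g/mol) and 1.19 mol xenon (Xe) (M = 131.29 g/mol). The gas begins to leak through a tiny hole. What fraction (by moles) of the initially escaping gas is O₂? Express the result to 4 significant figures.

0.8827

The effusion rate of species i is ∝ p_i/√M_i ∝ n_i/√M_i.
x_O₂(eff) = (n_O₂/√M_O₂) / (n_O₂/√M_O₂ + n_Xe/√M_Xe)
= (4.42/√32.00) / (4.42/√32.00 + 1.19/√131.29) = 0.7814/(0.7814 + 0.1039) = 0.8827.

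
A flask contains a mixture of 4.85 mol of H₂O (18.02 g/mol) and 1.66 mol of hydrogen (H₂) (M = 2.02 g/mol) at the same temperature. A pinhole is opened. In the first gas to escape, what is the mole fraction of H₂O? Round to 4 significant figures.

0.4945

The effusion rate of species i is ∝ p_i/√M_i ∝ n_i/√M_i.
x_H₂O(eff) = (n_H₂O/√M_H₂O) / (n_H₂O/√M_H₂O + n_H₂/√M_H₂)
= (4.85/√18.02) / (4.85/√18.02 + 1.66/√2.02) = 1.143/(1.143 + 1.168) = 0.4945.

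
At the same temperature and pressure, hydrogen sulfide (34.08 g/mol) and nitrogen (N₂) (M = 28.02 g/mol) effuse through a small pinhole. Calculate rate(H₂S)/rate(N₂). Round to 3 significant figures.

From Graham's law, rate_H₂S/rate_N₂ = √(M_N₂/M_H₂S) = √(28.02/34.08) = √0.8222 = 0.907.

0.907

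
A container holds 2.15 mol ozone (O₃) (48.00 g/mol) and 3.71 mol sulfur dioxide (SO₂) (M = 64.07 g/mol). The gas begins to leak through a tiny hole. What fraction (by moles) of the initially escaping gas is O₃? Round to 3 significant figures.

Effusion rate of each component ∝ n_i/√M_i (partial pressure × 1/√M).
So x_O₃ in the escaping gas = (n_O₃/√M_O₃) / Σ(n_i/√M_i)
= (2.15/√48.00) / (2.15/√48.00 + 3.71/√64.07) = 0.3103/(0.3103 + 0.4635) = 0.401.

0.401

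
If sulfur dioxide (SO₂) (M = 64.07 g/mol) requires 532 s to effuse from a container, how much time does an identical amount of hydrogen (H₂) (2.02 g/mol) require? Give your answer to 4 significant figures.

Using Graham's law: t_H₂/t_SO₂ = √(M_H₂/M_SO₂) = √(2.02/64.07) = √0.03153 = 0.1776.
So the time for H₂ is 532 × 0.1776 = 94.46 s.

94.46 s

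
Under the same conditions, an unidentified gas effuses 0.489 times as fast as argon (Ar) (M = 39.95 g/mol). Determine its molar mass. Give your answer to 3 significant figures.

Using Graham's law: rate_X/rate_Ar = √(M_Ar/M_X).
0.489 = √(39.95/M_X)
M_X = 39.95 / 0.489² = 39.95 / 0.2391 = 167 g/mol

167 g/mol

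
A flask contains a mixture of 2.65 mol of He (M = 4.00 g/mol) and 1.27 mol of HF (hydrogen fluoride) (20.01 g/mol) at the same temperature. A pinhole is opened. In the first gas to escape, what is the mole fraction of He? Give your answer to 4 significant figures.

Effusion rate of each component ∝ n_i/√M_i (partial pressure × 1/√M).
Mole fraction of He in the effusate = (n_He/√M_He) / (n_He/√M_He + n_HF/√M_HF)
= (2.65/√4.00) / (2.65/√4.00 + 1.27/√20.01) = 1.325/(1.325 + 0.2839) = 0.8235.

0.8235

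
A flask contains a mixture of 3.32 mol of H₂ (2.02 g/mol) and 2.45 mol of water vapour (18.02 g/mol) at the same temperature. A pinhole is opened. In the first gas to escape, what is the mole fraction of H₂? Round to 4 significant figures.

The effusion rate of species i is ∝ p_i/√M_i ∝ n_i/√M_i.
So x_H₂ in the escaping gas = (n_H₂/√M_H₂) / Σ(n_i/√M_i)
= (3.32/√2.02) / (3.32/√2.02 + 2.45/√18.02) = 2.336/(2.336 + 0.5771) = 0.8019.

0.8019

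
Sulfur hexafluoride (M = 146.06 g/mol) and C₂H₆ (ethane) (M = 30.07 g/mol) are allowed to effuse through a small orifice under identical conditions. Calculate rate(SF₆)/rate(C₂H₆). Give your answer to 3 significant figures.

0.454

From Graham's law, rate_SF₆/rate_C₂H₆ = √(M_C₂H₆/M_SF₆) = √(30.07/146.06) = √0.2059 = 0.454.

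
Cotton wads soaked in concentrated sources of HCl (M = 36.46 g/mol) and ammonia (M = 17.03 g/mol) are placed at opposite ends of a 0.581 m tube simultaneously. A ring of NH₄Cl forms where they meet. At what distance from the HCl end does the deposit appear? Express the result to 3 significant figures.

0.236 m

In equal time, each gas travels a distance ∝ its rate ∝ 1/√M, so d_HCl/d_NH₃ = √(M_NH₃/M_HCl) = √(17.03/36.46) = 0.6834.
With d_HCl + d_NH₃ = 0.581 m, d_NH₃ = 0.581/(1 + 0.6834) = 0.3451 m.
d_HCl = 0.581 − 0.3451 = 0.236 m.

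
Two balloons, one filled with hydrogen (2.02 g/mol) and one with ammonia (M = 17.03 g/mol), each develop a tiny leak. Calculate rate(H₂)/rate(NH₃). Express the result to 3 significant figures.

Graham's law gives rate_H₂/rate_NH₃ = √(M_NH₃/M_H₂) = √(17.03/2.02) = √8.431 = 2.90.

2.90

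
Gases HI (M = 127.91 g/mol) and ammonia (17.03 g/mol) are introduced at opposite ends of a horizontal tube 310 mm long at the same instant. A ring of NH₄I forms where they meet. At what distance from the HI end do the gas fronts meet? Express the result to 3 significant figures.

82.9 mm

Graham's law gives d_HI/d_NH₃ = rate_HI/rate_NH₃ = √(M_NH₃/M_HI) = √(17.03/127.91) = 0.3649.
With d_HI + d_NH₃ = 310 mm, d_NH₃ = 310/(1 + 0.3649) = 227.1 mm.
d_HI = 310 − 227.1 = 82.9 mm.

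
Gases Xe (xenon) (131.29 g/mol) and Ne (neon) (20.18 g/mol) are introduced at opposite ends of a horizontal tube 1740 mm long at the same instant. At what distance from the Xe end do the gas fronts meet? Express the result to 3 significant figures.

490 mm

The fronts meet when d_Xe + d_Ne = L with d_Xe/d_Ne = √(M_Ne/M_Xe) (Graham's law). Here √(M_Ne/M_Xe) = √(20.18/131.29) = 0.3921.
With d_Xe + d_Ne = 1740 mm, d_Ne = 1740/(1 + 0.3921) = 1250 mm.
d_Xe = 1740 − 1250 = 490 mm.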